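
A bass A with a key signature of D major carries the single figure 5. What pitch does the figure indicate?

E

Counting 4 letter steps above A lands on E; in D major, that letter is E.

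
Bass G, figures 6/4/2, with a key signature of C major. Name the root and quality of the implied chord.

The figures 6/4/2 indicate a seventh chord in third inversion.
In third inversion the root lies a second above the bass: a second above G in C major is A.
The chord tones are G, A, C, E, giving A minor seventh.

A minor seventh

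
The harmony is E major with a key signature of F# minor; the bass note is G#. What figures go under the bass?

G# is the third of E major, so the chord is in first inversion.
A triad in first inversion is figured 6/3, conventionally abbreviated 6.

6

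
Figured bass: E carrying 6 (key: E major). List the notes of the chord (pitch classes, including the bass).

The written figures 6 are shorthand for 6/3: the 3 is implied.
A third above E in this key is G#.
A sixth above E in this key is C#.
Together with the bass E, this spells C# minor in first inversion.

E, G#, C#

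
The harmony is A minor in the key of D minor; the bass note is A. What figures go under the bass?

A is the root of A minor, so the chord is in root position.
A triad in root position is figured 5/3, conventionally abbreviated (no figures — root-position triad).

no figures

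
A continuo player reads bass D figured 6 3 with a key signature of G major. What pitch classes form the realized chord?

D, F#, B

A third above D in this key is F#.
A sixth above D in this key is B.
Together with the bass D, this spells B minor in first inversion.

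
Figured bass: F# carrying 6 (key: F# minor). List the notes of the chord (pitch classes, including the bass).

F#, A, D

The written figures 6 are shorthand for 6/3: the 3 is implied.
A third above F# in this key is A.
A sixth above F# in this key is D.
Together with the bass F#, this spells D major in first inversion.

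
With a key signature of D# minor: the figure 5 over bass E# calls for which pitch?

Counting 4 letter steps above E# lands on B; in D# minor, that letter is B.

B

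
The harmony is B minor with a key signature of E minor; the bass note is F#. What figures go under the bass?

F# is the fifth of B minor, so the chord is in second inversion.
A triad in second inversion is figured 6/4, conventionally abbreviated 6/4.

6/4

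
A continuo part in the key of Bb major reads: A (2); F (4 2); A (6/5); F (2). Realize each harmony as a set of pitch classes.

A (6/4/2): A, Bb, D, F.
F (6/4/2): F, G, Bb, D.
A (6/5/3): A, C, Eb, F.
F (6/4/2): F, G, Bb, D.

A, Bb, D, F | F, G, Bb, D | A, C, Eb, F | F, G, Bb, D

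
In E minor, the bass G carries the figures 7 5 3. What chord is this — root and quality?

G major seventh

The figures 7 5 3 indicate a seventh chord in root position.
In root position the bass is the root, so the root is G.
The chord tones are G, B, D, F#, giving G major seventh.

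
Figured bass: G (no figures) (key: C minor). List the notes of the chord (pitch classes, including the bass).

An unfigured bass implies 5/3.
A third above G in this key is Bb.
A fifth above G in this key is D.
Together with the bass G, this spells G minor in root position.

G, Bb, D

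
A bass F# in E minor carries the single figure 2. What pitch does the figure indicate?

G

Counting 1 letter step above F# lands on G; in E minor, that letter is G.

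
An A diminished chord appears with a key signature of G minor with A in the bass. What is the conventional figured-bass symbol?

no figures

A is the root of A diminished, so the chord is in root position.
A triad in root position is figured 5/3, conventionally abbreviated (no figures — root-position triad).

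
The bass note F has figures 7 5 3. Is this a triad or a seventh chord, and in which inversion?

Intervals of 7/5/3 above the bass form a seventh chord; the bass is the root, so this is root position.

seventh chord, root position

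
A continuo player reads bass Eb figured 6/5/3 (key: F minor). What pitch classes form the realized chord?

A third above Eb in this key is G.
A fifth above Eb in this key is Bb.
A sixth above Eb in this key is C.
Together with the bass Eb, this spells C minor seventh in first inversion.

Eb, G, Bb, C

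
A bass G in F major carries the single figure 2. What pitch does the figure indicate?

A

Counting 1 letter step above G lands on A; in F major, that letter is A.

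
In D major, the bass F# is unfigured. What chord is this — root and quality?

An unfigured bass indicates a triad in root position.
In root position the bass is the root, so the root is F#.
The chord tones are F#, A, C#, giving F# minor.

F# minor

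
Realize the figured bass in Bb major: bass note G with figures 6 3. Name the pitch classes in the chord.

G, Bb, Eb

A third above G in this key is Bb.
A sixth above G in this key is Eb.
Together with the bass G, this spells Eb major in first inversion.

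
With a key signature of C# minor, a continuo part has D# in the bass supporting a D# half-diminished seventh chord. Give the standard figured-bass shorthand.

D# is the root of D# half-diminished seventh, so the chord is in root position.
A seventh chord in root position is figured 7/5/3, conventionally abbreviated 7.

7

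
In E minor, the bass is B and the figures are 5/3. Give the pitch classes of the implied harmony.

B, D, F#

A third above B in this key is D.
A fifth above B in this key is F#.
Together with the bass B, this spells B minor in root position.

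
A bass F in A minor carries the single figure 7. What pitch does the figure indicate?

Counting 6 letter steps above F lands on E; in A minor, that letter is E.

E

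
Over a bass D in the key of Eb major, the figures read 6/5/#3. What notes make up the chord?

D, F#, Ab, Bb

A third above D in this key is F, raised to F# by the sharp.
A fifth above D in this key is Ab.
A sixth above D in this key is Bb.
Together with the bass D, this spells Bb augmented seventh in first inversion.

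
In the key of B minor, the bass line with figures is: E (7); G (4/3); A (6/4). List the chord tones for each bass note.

E, G, B, D | G, B, C#, E | A, D, F#

E (7/5/3): E, G, B, D.
G (6/4/3): G, B, C#, E.
A (6/4): A, D, F#.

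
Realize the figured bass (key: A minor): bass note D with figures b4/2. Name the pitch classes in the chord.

D, E, Gb, B

The written figures b4/2 are shorthand for 6/4/2: the 6 is implied.
A second above D in this key is E.
A fourth above D in this key is G, lowered to Gb by the flat.
A sixth above D in this key is B.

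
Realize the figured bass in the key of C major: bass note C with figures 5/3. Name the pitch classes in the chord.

C, E, G

A third above C in this key is E.
A fifth above C in this key is G.
Together with the bass C, this spells C major in root position.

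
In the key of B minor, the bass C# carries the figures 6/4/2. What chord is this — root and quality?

The figures 6/4/2 indicate a seventh chord in third inversion.
In third inversion the root lies a second above the bass: a second above C# in B minor is D.
The chord tones are C#, D, F#, A, giving D major seventh.

D major seventh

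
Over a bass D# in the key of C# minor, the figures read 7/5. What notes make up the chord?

D#, F#, A, C#

The written figures 7/5 are shorthand for 7/5/3: the 3 is implied.
A third above D# in this key is F#.
A fifth above D# in this key is A.
A seventh above D# in this key is C#.
Together with the bass D#, this spells D# half-diminished seventh in root position.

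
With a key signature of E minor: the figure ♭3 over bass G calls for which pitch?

Counting 2 letter steps above G lands on B; in E minor, that letter is B.
The b3 figure lowers it a semitone, giving Bb.

Bb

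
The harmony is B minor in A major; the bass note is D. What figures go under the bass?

D is the third of B minor, so the chord is in first inversion.
A triad in first inversion is figured 6/3, conventionally abbreviated 6.

6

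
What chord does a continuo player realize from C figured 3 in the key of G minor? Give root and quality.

The figures 3 indicate a triad in root position.
In root position the bass is the root, so the root is C.
The chord tones are C, Eb, G, giving C minor.

C minor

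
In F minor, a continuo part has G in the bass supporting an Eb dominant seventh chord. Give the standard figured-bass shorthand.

6/5

G is the third of Eb dominant seventh, so the chord is in first inversion.
A seventh chord in first inversion is figured 6/5/3, conventionally abbreviated 6/5.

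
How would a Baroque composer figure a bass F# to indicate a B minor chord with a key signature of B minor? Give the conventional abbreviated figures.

F# is the fifth of B minor, so the chord is in second inversion.
A triad in second inversion is figured 6/4, conventionally abbreviated 6/4.

6/4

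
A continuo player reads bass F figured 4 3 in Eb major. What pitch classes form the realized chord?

The written figures 4 3 are shorthand for 6/4/3: the 6 is implied.
A third above F in this key is Ab.
A fourth above F in this key is Bb.
A sixth above F in this key is D.
Together with the bass F, this spells Bb dominant seventh in second inversion.

F, Ab, Bb, D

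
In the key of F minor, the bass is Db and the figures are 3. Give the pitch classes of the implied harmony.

Db, F, Ab

The written figures 3 are shorthand for 5/3: the 5 is implied.
A third above Db in this key is F.
A fifth above Db in this key is Ab.
Together with the bass Db, this spells Db major in root position.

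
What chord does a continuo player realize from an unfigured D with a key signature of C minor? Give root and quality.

D diminished

An unfigured bass indicates a triad in root position.
In root position the bass is the root, so the root is D.
The chord tones are D, F, Ab, giving D diminished.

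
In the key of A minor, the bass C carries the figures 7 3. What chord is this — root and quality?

The figures 7 3 indicate a seventh chord in root position.
In root position the bass is the root, so the root is C.
The chord tones are C, E, G, B, giving C major seventh.

C major seventh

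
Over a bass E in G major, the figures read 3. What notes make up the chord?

The written figures 3 are shorthand for 5/3: the 5 is implied.
A third above E in this key is G.
A fifth above E in this key is B.
Together with the bass E, this spells E minor in root position.

E, G, B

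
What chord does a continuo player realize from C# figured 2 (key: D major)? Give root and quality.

The figures 2 indicate a seventh chord in third inversion.
In third inversion the root lies a second above the bass: a second above C# in D major is D.
The chord tones are C#, D, F#, A, giving D major seventh.

D major seventh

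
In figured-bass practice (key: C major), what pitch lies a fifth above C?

G

Counting 4 letter steps above C lands on G; in C major, that letter is G.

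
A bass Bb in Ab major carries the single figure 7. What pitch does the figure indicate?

Ab

Counting 6 letter steps above Bb lands on A; in Ab major, that letter is Ab.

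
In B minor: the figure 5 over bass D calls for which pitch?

Counting 4 letter steps above D lands on A; in B minor, that letter is A.

A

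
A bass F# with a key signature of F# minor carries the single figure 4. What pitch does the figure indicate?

B

Counting 3 letter steps above F# lands on B; in F# minor, that letter is B.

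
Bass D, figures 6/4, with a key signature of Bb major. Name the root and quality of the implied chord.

The figures 6/4 indicate a triad in second inversion.
In second inversion the root lies a fourth above the bass: a fourth above D in Bb major is G.
The chord tones are D, G, Bb, giving G minor.

G minor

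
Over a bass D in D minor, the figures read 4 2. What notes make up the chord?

The written figures 4 2 are shorthand for 6/4/2: the 6 is implied.
A second above D in this key is E.
A fourth above D in this key is G.
A sixth above D in this key is Bb.
Together with the bass D, this spells E half-diminished seventh in third inversion.

D, E, G, Bb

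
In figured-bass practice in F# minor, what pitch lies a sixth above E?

Counting 5 letter steps above E lands on C; in F# minor, that letter is C#.

C#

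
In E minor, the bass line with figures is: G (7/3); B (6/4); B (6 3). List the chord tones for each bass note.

G, B, D, F# | B, E, G | B, D, G

G (7/5/3): G, B, D, F#.
B (6/4): B, E, G.
B (6/3): B, D, G.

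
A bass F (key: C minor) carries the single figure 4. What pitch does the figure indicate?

Bb

Counting 3 letter steps above F lands on B; in C minor, that letter is Bb.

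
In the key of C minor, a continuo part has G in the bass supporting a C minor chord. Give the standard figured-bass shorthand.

G is the fifth of C minor, so the chord is in second inversion.
A triad in second inversion is figured 6/4, conventionally abbreviated 6/4.

6/4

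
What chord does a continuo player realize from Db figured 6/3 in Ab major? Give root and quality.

The figures 6/3 indicate a triad in first inversion.
In first inversion the root lies a sixth above the bass: a sixth above Db in Ab major is Bb.
The chord tones are Db, F, Bb, giving Bb minor.

Bb minor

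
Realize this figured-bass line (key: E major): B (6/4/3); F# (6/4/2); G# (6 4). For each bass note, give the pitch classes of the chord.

B (6/4/3): B, D#, E, G#.
F# (6/4/2): F#, G#, B, D#.
G# (6/4): G#, C#, E.

B, D#, E, G# | F#, G#, B, D# | G#, C#, E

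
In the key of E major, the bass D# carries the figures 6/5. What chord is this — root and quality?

B dominant seventh

The figures 6/5 indicate a seventh chord in first inversion.
In first inversion the root lies a sixth above the bass: a sixth above D# in E major is B.
The chord tones are D#, F#, A, B, giving B dominant seventh.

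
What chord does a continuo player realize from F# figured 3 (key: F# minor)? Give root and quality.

The figures 3 indicate a triad in root position.
In root position the bass is the root, so the root is F#.
The chord tones are F#, A, C#, giving F# minor.

F# minor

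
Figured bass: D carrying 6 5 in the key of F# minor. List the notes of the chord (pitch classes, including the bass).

The written figures 6 5 are shorthand for 6/5/3: the 3 is implied.
A third above D in this key is F#.
A fifth above D in this key is A.
A sixth above D in this key is B.
Together with the bass D, this spells B minor seventh in first inversion.

D, F#, A, B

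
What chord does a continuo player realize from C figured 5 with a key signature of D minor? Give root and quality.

The figures 5 indicate a triad in root position.
In root position the bass is the root, so the root is C.
The chord tones are C, E, G, giving C major.

C major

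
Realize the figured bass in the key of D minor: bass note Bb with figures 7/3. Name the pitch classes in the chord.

The written figures 7/3 are shorthand for 7/5/3: the 5 is implied.
A third above Bb in this key is D.
A fifth above Bb in this key is F.
A seventh above Bb in this key is A.
Together with the bass Bb, this spells Bb major seventh in root position.

Bb, D, F, A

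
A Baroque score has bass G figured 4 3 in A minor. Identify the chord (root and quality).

C major seventh

The figures 4 3 indicate a seventh chord in second inversion.
In second inversion the root lies a fourth above the bass: a fourth above G in A minor is C.
The chord tones are G, B, C, E, giving C major seventh.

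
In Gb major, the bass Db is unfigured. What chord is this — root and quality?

Db major

An unfigured bass indicates a triad in root position.
In root position the bass is the root, so the root is Db.
The chord tones are Db, F, Ab, giving Db major.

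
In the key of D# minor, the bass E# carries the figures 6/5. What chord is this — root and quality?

The figures 6/5 indicate a seventh chord in first inversion.
In first inversion the root lies a sixth above the bass: a sixth above E# in D# minor is C#.
The chord tones are E#, G#, B, C#, giving C# dominant seventh.

C# dominant seventh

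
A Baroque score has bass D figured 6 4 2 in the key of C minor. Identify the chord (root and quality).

The figures 6 4 2 indicate a seventh chord in third inversion.
In third inversion the root lies a second above the bass: a second above D in C minor is Eb.
The chord tones are D, Eb, G, Bb, giving Eb major seventh.

Eb major seventh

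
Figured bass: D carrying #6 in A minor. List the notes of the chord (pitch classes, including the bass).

D, F, B#

The written figures #6 are shorthand for 6/3: the 3 is implied.
A third above D in this key is F.
A sixth above D in this key is B, raised to B# by the sharp.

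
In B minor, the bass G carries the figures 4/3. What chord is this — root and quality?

C# half-diminished seventh

The figures 4/3 indicate a seventh chord in second inversion.
In second inversion the root lies a fourth above the bass: a fourth above G in B minor is C#.
The chord tones are G, B, C#, E, giving C# half-diminished seventh.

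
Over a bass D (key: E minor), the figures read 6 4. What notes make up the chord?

A fourth above D in this key is G.
A sixth above D in this key is B.
Together with the bass D, this spells G major in second inversion.

D, G, B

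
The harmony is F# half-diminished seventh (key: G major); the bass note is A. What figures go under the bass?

6/5

A is the third of F# half-diminished seventh, so the chord is in first inversion.
A seventh chord in first inversion is figured 6/5/3, conventionally abbreviated 6/5.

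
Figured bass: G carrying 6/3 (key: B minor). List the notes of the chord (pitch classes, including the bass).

G, B, E

A third above G in this key is B.
A sixth above G in this key is E.
Together with the bass G, this spells E minor in first inversion.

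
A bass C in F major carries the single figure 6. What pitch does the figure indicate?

Counting 5 letter steps above C lands on A; in F major, that letter is A.

A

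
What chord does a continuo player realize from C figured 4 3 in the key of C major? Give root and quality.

F major seventh

The figures 4 3 indicate a seventh chord in second inversion.
In second inversion the root lies a fourth above the bass: a fourth above C in C major is F.
The chord tones are C, E, F, A, giving F major seventh.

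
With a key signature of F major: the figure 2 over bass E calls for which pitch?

Counting 1 letter step above E lands on F; in F major, that letter is F.

F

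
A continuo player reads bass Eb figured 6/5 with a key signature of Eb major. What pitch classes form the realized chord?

Eb, G, Bb, C

The written figures 6/5 are shorthand for 6/5/3: the 3 is implied.
A third above Eb in this key is G.
A fifth above Eb in this key is Bb.
A sixth above Eb in this key is C.
Together with the bass Eb, this spells C minor seventh in first inversion.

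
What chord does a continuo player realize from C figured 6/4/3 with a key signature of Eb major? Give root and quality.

The figures 6/4/3 indicate a seventh chord in second inversion.
In second inversion the root lies a fourth above the bass: a fourth above C in Eb major is F.
The chord tones are C, Eb, F, Ab, giving F minor seventh.

F minor seventh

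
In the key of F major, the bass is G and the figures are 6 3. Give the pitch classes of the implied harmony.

A third above G in this key is Bb.
A sixth above G in this key is E.
Together with the bass G, this spells E diminished in first inversion.

G, Bb, E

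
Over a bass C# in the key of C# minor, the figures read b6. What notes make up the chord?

C#, E, Ab

The written figures b6 are shorthand for 6/3: the 3 is implied.
A third above C# in this key is E.
A sixth above C# in this key is A, lowered to Ab by the flat.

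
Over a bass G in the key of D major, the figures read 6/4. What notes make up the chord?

A fourth above G in this key is C#.
A sixth above G in this key is E.
Together with the bass G, this spells C# diminished in second inversion.

G, C#, E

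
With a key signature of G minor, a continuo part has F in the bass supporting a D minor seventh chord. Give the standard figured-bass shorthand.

F is the third of D minor seventh, so the chord is in first inversion.
A seventh chord in first inversion is figured 6/5/3, conventionally abbreviated 6/5.

6/5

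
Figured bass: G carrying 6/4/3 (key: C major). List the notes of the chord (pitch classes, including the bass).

A third above G in this key is B.
A fourth above G in this key is C.
A sixth above G in this key is E.
Together with the bass G, this spells C major seventh in second inversion.

G, B, C, E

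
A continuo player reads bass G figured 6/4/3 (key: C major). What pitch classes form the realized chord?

G, B, C, E

A third above G in this key is B.
A fourth above G in this key is C.
A sixth above G in this key is E.
Together with the bass G, this spells C major seventh in second inversion.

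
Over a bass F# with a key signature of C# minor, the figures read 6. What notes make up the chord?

The written figures 6 are shorthand for 6/3: the 3 is implied.
A third above F# in this key is A.
A sixth above F# in this key is D#.
Together with the bass F#, this spells D# diminished in first inversion.

F#, A, D#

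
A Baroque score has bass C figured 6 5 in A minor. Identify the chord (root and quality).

A minor seventh

The figures 6 5 indicate a seventh chord in first inversion.
In first inversion the root lies a sixth above the bass: a sixth above C in A minor is A.
The chord tones are C, E, G, A, giving A minor seventh.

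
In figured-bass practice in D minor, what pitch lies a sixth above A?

Counting 5 letter steps above A lands on F; in D minor, that letter is F.

F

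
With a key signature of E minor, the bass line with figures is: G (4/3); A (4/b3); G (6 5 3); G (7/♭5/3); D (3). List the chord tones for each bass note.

G (6/4/3): G, B, C, E.
A (6/4/b3): A, Cb, D, F#.
G (6/5/3): G, B, D, E.
G (7/b5/3): G, B, Db, F#.
D (5/3): D, F#, A.

G, B, C, E | A, Cb, D, F# | G, B, D, E | G, B, Db, F# | D, F#, A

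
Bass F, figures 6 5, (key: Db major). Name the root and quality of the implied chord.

Db major seventh

The figures 6 5 indicate a seventh chord in first inversion.
In first inversion the root lies a sixth above the bass: a sixth above F in Db major is Db.
The chord tones are F, Ab, C, Db, giving Db major seventh.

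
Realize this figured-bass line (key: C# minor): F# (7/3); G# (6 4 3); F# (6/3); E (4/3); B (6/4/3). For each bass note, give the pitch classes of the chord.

F#, A, C#, E | G#, B, C#, E | F#, A, D# | E, G#, A, C# | B, D#, E, G#

F# (7/5/3): F#, A, C#, E.
G# (6/4/3): G#, B, C#, E.
F# (6/3): F#, A, D#.
E (6/4/3): E, G#, A, C#.
B (6/4/3): B, D#, E, G#.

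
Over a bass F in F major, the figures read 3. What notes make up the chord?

The written figures 3 are shorthand for 5/3: the 5 is implied.
A third above F in this key is A.
A fifth above F in this key is C.
Together with the bass F, this spells F major in root position.

F, A, C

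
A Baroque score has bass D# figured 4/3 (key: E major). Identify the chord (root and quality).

G# minor seventh

The figures 4/3 indicate a seventh chord in second inversion.
In second inversion the root lies a fourth above the bass: a fourth above D# in E major is G#.
The chord tones are D#, F#, G#, B, giving G# minor seventh.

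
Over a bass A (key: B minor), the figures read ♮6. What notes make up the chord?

A, C#, F

The written figures ♮6 are shorthand for 6/3: the 3 is implied.
A third above A in this key is C#.
A sixth above A in this key is F#, made natural (F) by the ♮ figure.
Together with the bass A, this spells F augmented in first inversion.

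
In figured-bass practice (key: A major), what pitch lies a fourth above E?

A

Counting 3 letter steps above E lands on A; in A major, that letter is A.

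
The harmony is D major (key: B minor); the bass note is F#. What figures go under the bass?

F# is the third of D major, so the chord is in first inversion.
A triad in first inversion is figured 6/3, conventionally abbreviated 6.

6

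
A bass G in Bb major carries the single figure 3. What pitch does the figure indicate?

Counting 2 letter steps above G lands on B; in Bb major, that letter is Bb.

Bb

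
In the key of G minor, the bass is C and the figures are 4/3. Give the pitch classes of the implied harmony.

C, Eb, F, A

The written figures 4/3 are shorthand for 6/4/3: the 6 is implied.
A third above C in this key is Eb.
A fourth above C in this key is F.
A sixth above C in this key is A.
Together with the bass C, this spells F dominant seventh in second inversion.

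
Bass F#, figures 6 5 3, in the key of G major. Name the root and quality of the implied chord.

D dominant seventh

The figures 6 5 3 indicate a seventh chord in first inversion.
In first inversion the root lies a sixth above the bass: a sixth above F# in G major is D.
The chord tones are F#, A, C, D, giving D dominant seventh.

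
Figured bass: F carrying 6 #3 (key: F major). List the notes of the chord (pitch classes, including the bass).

F, A#, D

A third above F in this key is A, raised to A# by the sharp.
A sixth above F in this key is D.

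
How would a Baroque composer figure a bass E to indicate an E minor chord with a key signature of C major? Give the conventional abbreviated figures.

no figures

E is the root of E minor, so the chord is in root position.
A triad in root position is figured 5/3, conventionally abbreviated (no figures — root-position triad).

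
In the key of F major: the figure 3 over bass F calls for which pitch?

Counting 2 letter steps above F lands on A; in F major, that letter is A.

A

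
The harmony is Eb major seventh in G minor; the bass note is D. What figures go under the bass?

D is the seventh of Eb major seventh, so the chord is in third inversion.
A seventh chord in third inversion is figured 6/4/2, conventionally abbreviated 4/2.

4/2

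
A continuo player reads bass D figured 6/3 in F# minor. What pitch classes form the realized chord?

D, F#, B

A third above D in this key is F#.
A sixth above D in this key is B.
Together with the bass D, this spells B minor in first inversion.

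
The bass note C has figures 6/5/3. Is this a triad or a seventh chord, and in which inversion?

Intervals of 6/5/3 above the bass form a seventh chord; the bass is the third, so this is first inversion.

seventh chord, first inversion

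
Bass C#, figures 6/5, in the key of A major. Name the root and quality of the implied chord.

The figures 6/5 indicate a seventh chord in first inversion.
In first inversion the root lies a sixth above the bass: a sixth above C# in A major is A.
The chord tones are C#, E, G#, A, giving A major seventh.

A major seventh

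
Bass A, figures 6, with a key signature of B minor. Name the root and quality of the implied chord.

The figures 6 indicate a triad in first inversion.
In first inversion the root lies a sixth above the bass: a sixth above A in B minor is F#.
The chord tones are A, C#, F#, giving F# minor.

F# minor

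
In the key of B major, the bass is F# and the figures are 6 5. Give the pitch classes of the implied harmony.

The written figures 6 5 are shorthand for 6/5/3: the 3 is implied.
A third above F# in this key is A#.
A fifth above F# in this key is C#.
A sixth above F# in this key is D#.
Together with the bass F#, this spells D# minor seventh in first inversion.

F#, A#, C#, D#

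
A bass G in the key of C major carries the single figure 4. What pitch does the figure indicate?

C

Counting 3 letter steps above G lands on C; in C major, that letter is C.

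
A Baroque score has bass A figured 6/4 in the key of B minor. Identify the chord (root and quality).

The figures 6/4 indicate a triad in second inversion.
In second inversion the root lies a fourth above the bass: a fourth above A in B minor is D.
The chord tones are A, D, F#, giving D major.

D major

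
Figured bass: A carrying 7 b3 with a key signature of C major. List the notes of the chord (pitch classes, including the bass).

The written figures 7 b3 are shorthand for 7/5/3: the 5 is implied.
A third above A in this key is C, lowered to Cb by the flat.
A fifth above A in this key is E.
A seventh above A in this key is G.

A, Cb, E, G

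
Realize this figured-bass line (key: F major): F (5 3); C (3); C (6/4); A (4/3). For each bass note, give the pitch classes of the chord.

F, A, C | C, E, G | C, F, A | A, C, D, F

F (5/3): F, A, C.
C (5/3): C, E, G.
C (6/4): C, F, A.
A (6/4/3): A, C, D, F.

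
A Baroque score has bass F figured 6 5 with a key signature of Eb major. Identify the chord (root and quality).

D half-diminished seventh

The figures 6 5 indicate a seventh chord in first inversion.
In first inversion the root lies a sixth above the bass: a sixth above F in Eb major is D.
The chord tones are F, Ab, C, D, giving D half-diminished seventh.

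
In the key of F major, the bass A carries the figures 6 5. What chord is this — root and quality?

F major seventh

The figures 6 5 indicate a seventh chord in first inversion.
In first inversion the root lies a sixth above the bass: a sixth above A in F major is F.
The chord tones are A, C, E, F, giving F major seventh.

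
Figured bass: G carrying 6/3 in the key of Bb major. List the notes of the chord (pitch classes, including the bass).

A third above G in this key is Bb.
A sixth above G in this key is Eb.
Together with the bass G, this spells Eb major in first inversion.

G, Bb, Eb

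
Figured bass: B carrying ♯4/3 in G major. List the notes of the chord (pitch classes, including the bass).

The written figures ♯4/3 are shorthand for 6/4/3: the 6 is implied.
A third above B in this key is D.
A fourth above B in this key is E, raised to E# by the sharp.
A sixth above B in this key is G.

B, D, E#, G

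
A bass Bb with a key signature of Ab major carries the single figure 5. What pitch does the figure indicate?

F

Counting 4 letter steps above Bb lands on F; in Ab major, that letter is F.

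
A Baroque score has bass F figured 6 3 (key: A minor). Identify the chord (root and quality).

The figures 6 3 indicate a triad in first inversion.
In first inversion the root lies a sixth above the bass: a sixth above F in A minor is D.
The chord tones are F, A, D, giving D minor.

D minor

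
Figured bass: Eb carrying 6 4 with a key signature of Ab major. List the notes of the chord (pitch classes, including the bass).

Eb, Ab, C

A fourth above Eb in this key is Ab.
A sixth above Eb in this key is C.
Together with the bass Eb, this spells Ab major in second inversion.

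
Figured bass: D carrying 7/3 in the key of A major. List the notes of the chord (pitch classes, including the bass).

D, F#, A, C#

The written figures 7/3 are shorthand for 7/5/3: the 5 is implied.
A third above D in this key is F#.
A fifth above D in this key is A.
A seventh above D in this key is C#.
Together with the bass D, this spells D major seventh in root position.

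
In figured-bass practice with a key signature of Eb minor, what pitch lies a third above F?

Ab

Counting 2 letter steps above F lands on A; in Eb minor, that letter is Ab.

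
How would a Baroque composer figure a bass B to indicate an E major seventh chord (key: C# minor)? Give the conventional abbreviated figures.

B is the fifth of E major seventh, so the chord is in second inversion.
A seventh chord in second inversion is figured 6/4/3, conventionally abbreviated 4/3.

4/3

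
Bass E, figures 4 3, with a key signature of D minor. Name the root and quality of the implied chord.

A minor seventh

The figures 4 3 indicate a seventh chord in second inversion.
In second inversion the root lies a fourth above the bass: a fourth above E in D minor is A.
The chord tones are E, G, A, C, giving A minor seventh.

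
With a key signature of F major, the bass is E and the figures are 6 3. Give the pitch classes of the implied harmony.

E, G, C

A third above E in this key is G.
A sixth above E in this key is C.
Together with the bass E, this spells C major in first inversion.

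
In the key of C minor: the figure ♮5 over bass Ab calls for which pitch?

E

Counting 4 letter steps above Ab lands on E; in C minor, that letter is Eb.
The ♮5 figure makes it natural, giving E.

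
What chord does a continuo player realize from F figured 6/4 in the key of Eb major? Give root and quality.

The figures 6/4 indicate a triad in second inversion.
In second inversion the root lies a fourth above the bass: a fourth above F in Eb major is Bb.
The chord tones are F, Bb, D, giving Bb major.

Bb major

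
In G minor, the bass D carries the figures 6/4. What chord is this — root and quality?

G minor

The figures 6/4 indicate a triad in second inversion.
In second inversion the root lies a fourth above the bass: a fourth above D in G minor is G.
The chord tones are D, G, Bb, giving G minor.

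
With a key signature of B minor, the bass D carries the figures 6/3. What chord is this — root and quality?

B minor

The figures 6/3 indicate a triad in first inversion.
In first inversion the root lies a sixth above the bass: a sixth above D in B minor is B.
The chord tones are D, F#, B, giving B minor.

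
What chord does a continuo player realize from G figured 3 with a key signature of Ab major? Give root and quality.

G diminished

The figures 3 indicate a triad in root position.
In root position the bass is the root, so the root is G.
The chord tones are G, Bb, Db, giving G diminished.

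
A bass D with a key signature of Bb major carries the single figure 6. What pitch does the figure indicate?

Bb

Counting 5 letter steps above D lands on B; in Bb major, that letter is Bb.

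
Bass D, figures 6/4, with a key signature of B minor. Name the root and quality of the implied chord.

G major

The figures 6/4 indicate a triad in second inversion.
In second inversion the root lies a fourth above the bass: a fourth above D in B minor is G.
The chord tones are D, G, B, giving G major.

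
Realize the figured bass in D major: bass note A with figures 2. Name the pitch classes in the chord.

A, B, D, F#

The written figures 2 are shorthand for 6/4/2: the 6/4 are implied.
A second above A in this key is B.
A fourth above A in this key is D.
A sixth above A in this key is F#.
Together with the bass A, this spells B minor seventh in third inversion.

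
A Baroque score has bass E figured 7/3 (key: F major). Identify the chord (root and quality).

The figures 7/3 indicate a seventh chord in root position.
In root position the bass is the root, so the root is E.
The chord tones are E, G, Bb, D, giving E half-diminished seventh.

E half-diminished seventh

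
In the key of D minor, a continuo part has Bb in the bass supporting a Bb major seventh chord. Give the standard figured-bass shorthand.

7

Bb is the root of Bb major seventh, so the chord is in root position.
A seventh chord in root position is figured 7/5/3, conventionally abbreviated 7.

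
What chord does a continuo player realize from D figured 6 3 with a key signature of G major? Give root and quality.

B minor

The figures 6 3 indicate a triad in first inversion.
In first inversion the root lies a sixth above the bass: a sixth above D in G major is B.
The chord tones are D, F#, B, giving B minor.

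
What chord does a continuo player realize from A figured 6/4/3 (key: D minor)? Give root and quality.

D minor seventh

The figures 6/4/3 indicate a seventh chord in second inversion.
In second inversion the root lies a fourth above the bass: a fourth above A in D minor is D.
The chord tones are A, C, D, F, giving D minor seventh.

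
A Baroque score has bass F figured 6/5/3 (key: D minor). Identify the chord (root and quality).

D minor seventh

The figures 6/5/3 indicate a seventh chord in first inversion.
In first inversion the root lies a sixth above the bass: a sixth above F in D minor is D.
The chord tones are F, A, C, D, giving D minor seventh.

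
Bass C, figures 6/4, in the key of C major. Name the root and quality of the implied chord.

The figures 6/4 indicate a triad in second inversion.
In second inversion the root lies a fourth above the bass: a fourth above C in C major is F.
The chord tones are C, F, A, giving F major.

F major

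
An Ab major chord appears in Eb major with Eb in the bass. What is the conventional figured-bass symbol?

Eb is the fifth of Ab major, so the chord is in second inversion.
A triad in second inversion is figured 6/4, conventionally abbreviated 6/4.

6/4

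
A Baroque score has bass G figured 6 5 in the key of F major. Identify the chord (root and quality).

E half-diminished seventh

The figures 6 5 indicate a seventh chord in first inversion.
In first inversion the root lies a sixth above the bass: a sixth above G in F major is E.
The chord tones are G, Bb, D, E, giving E half-diminished seventh.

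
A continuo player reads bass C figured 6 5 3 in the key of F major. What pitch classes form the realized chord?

A third above C in this key is E.
A fifth above C in this key is G.
A sixth above C in this key is A.
Together with the bass C, this spells A minor seventh in first inversion.

C, E, G, A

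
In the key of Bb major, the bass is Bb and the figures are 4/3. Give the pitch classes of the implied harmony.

Bb, D, Eb, G

The written figures 4/3 are shorthand for 6/4/3: the 6 is implied.
A third above Bb in this key is D.
A fourth above Bb in this key is Eb.
A sixth above Bb in this key is G.
Together with the bass Bb, this spells Eb major seventh in second inversion.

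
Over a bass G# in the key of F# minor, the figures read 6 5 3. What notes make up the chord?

A third above G# in this key is B.
A fifth above G# in this key is D.
A sixth above G# in this key is E.
Together with the bass G#, this spells E dominant seventh in first inversion.

G#, B, D, E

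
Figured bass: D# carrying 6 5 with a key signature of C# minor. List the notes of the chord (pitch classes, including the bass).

D#, F#, A, B

The written figures 6 5 are shorthand for 6/5/3: the 3 is implied.
A third above D# in this key is F#.
A fifth above D# in this key is A.
A sixth above D# in this key is B.
Together with the bass D#, this spells B dominant seventh in first inversion.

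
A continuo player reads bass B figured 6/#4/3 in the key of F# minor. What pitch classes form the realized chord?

B, D, E#, G#

A third above B in this key is D.
A fourth above B in this key is E, raised to E# by the sharp.
A sixth above B in this key is G#.
Together with the bass B, this spells E# diminished seventh in second inversion.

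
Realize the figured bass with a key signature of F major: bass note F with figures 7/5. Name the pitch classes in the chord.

F, A, C, E

The written figures 7/5 are shorthand for 7/5/3: the 3 is implied.
A third above F in this key is A.
A fifth above F in this key is C.
A seventh above F in this key is E.
Together with the bass F, this spells F major seventh in root position.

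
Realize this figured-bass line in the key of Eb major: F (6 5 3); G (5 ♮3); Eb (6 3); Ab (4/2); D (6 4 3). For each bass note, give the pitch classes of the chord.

F (6/5/3): F, Ab, C, D.
G (5/♮3): G, B, D.
Eb (6/3): Eb, G, C.
Ab (6/4/2): Ab, Bb, D, F.
D (6/4/3): D, F, G, Bb.

F, Ab, C, D | G, B, D | Eb, G, C | Ab, Bb, D, F | D, F, G, Bb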